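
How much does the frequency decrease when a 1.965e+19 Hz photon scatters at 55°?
1.248e+18 Hz (decrease)

Convert frequency to wavelength (c = 299792458 m/s):
λ₀ = c/f₀ = 299792458/1.965e+19 = 1.5256614e-11 m = 15.2566 pm

Calculate Compton shift:
Δλ = λ_C(1 - cos(55°)) = 1.0346 pm

Final wavelength:
λ' = λ₀ + Δλ = 15.2566 + 1.0346 = 16.2912 pm

Final frequency:
f' = c/λ' = 299792458/1.6291249e-11 = 1.8402054e+19 Hz

Frequency shift (decrease):
Δf = f₀ - f' = 1.965e+19 - 1.8402054e+19 = 1.248e+18 Hz

(Intermediate values are shown rounded; full precision is carried through to the final answer.)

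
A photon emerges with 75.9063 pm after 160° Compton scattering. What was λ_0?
71.2000 pm

From λ' = λ + Δλ, we have λ = λ' - Δλ

First calculate the Compton shift:
Δλ = λ_C(1 - cos θ)
Δλ = 2.4263 × (1 - cos(160°))
Δλ = 2.4263 × 1.9397
Δλ = 4.7063 pm

Initial wavelength:
λ = λ' - Δλ
λ = 75.9063 - 4.7063
λ = 71.2000 pm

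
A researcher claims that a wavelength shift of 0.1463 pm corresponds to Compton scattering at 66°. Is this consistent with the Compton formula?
No, inconsistent

Calculate the expected shift for θ = 66°:

Δλ_expected = λ_C(1 - cos(66°))
Δλ_expected = 2.4263 × (1 - cos(66°))
Δλ_expected = 2.4263 × 0.5933
Δλ_expected = 1.4394 pm

Given shift: 0.1463 pm
Expected shift: 1.4394 pm
Difference: 1.2931 pm

The values do not match. The given shift corresponds to θ ≈ 20.0°, not 66°.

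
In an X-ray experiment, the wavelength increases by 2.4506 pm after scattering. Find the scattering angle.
90.57°

From the Compton formula Δλ = λ_C(1 - cos θ), we can solve for θ:

cos θ = 1 - Δλ/λ_C

Given:
- Δλ = 2.4506 pm
- λ_C = h/(m_e·c) ≈ 2.42631024 pm

cos θ = 1 - 2.4506/2.42631024
cos θ = 1 - 1.010011
cos θ = -0.010011

θ = arccos(-0.010011)
θ = 90.57°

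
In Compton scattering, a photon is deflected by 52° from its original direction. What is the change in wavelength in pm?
0.9325 pm

Using the Compton scattering formula:
Δλ = λ_C(1 - cos θ)

where λ_C = h/(m_e·c) ≈ 2.4263 pm is the Compton wavelength of an electron.

For θ = 52°:
cos(52°) = 0.6157
1 - cos(52°) = 0.3843

Δλ = 2.4263 × 0.3843
Δλ = 0.9325 pm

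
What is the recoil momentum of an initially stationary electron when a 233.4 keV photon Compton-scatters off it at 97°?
1.5770e-22 kg·m/s

The electron is initially at rest, so by conservation of momentum:
p⃗_e = p⃗₀ − p⃗'  (incident photon momentum minus scattered photon momentum)

Photon momentum magnitudes (p = h/λ = E/c):
λ₀ = hc/E₀ = 5.3121 pm → p₀ = h/λ₀ = 1.2474e-22 kg·m/s
Δλ = λ_C(1 − cos 97°) = 2.7220 pm
λ' = 8.0341 pm → p' = h/λ' = 8.2474e-23 kg·m/s

The scattered photon makes angle θ = 97° with the incident direction, so by the law of cosines:
|p⃗_e|² = p₀² + p'² − 2p₀p'cos θ
|p⃗_e|² = (1.2474e-22)² + (8.2474e-23)² − 2·1.2474e-22·8.2474e-23·cos(97°)
|p⃗_e| = 1.5770e-22 kg·m/s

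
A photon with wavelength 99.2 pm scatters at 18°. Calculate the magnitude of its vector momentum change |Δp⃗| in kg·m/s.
2.0886e-24 kg·m/s

Photon momentum magnitude is p = h/λ.

Initial momentum:
p₀ = h/λ = 6.6261e-34/9.9200e-11 = 6.6795e-24 kg·m/s

After scattering:
λ' = λ + Δλ = 99.2 + 0.1188 = 99.3188 pm
p' = h/λ' = 6.6261e-34/9.9319e-11 = 6.6715e-24 kg·m/s

Momentum is a vector; the scattered photon's direction makes angle θ = 18° with the incident direction. The magnitude of the vector change Δp⃗ = p⃗₀ − p⃗' is found from the law of cosines:
|Δp⃗|² = p₀² + p'² − 2p₀p'cos θ
|Δp⃗|² = (6.6795e-24)² + (6.6715e-24)² − 2·6.6795e-24·6.6715e-24·cos(18°)
|Δp⃗| = 2.0886e-24 kg·m/s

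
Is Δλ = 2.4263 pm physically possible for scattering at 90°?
Yes, consistent

Calculate the expected shift for θ = 90°:

Δλ_expected = λ_C(1 - cos(90°))
Δλ_expected = 2.4263 × (1 - cos(90°))
Δλ_expected = 2.4263 × 1.0000
Δλ_expected = 2.4263 pm

Given shift: 2.4263 pm
Expected shift: 2.4263 pm
Difference: 0.0000 pm

The values match. This is consistent with Compton scattering at the stated angle.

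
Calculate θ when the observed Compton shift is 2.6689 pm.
95.74°

From the Compton formula Δλ = λ_C(1 - cos θ), we can solve for θ:

cos θ = 1 - Δλ/λ_C

Given:
- Δλ = 2.6689 pm
- λ_C = h/(m_e·c) ≈ 2.42631024 pm

cos θ = 1 - 2.6689/2.42631024
cos θ = 1 - 1.099983
cos θ = -0.099983

θ = arccos(-0.099983)
θ = 95.74°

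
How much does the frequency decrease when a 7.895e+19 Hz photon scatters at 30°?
6.226e+18 Hz (decrease)

Convert frequency to wavelength (c = 299792458 m/s):
λ₀ = c/f₀ = 299792458/7.895e+19 = 3.7972446e-12 m = 3.7972 pm

Calculate Compton shift:
Δλ = λ_C(1 - cos(30°)) = 0.3251 pm

Final wavelength:
λ' = λ₀ + Δλ = 3.7972 + 0.3251 = 4.1223 pm

Final frequency:
f' = c/λ' = 299792458/4.1223085e-12 = 7.2724411e+19 Hz

Frequency shift (decrease):
Δf = f₀ - f' = 7.895e+19 - 7.2724411e+19 = 6.226e+18 Hz

(Intermediate values are shown rounded; full precision is carried through to the final answer.)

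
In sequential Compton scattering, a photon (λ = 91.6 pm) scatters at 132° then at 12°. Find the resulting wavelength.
95.7028 pm

Apply Compton shift twice:

First scattering at θ₁ = 132°:
Δλ₁ = λ_C(1 - cos(132°))
Δλ₁ = 2.4263 × 1.6691
Δλ₁ = 4.0498 pm

After first scattering:
λ₁ = 91.6 + 4.0498 = 95.6498 pm

Second scattering at θ₂ = 12°:
Δλ₂ = λ_C(1 - cos(12°))
Δλ₂ = 2.4263 × 0.0219
Δλ₂ = 0.0530 pm

Final wavelength:
λ₂ = 95.6498 + 0.0530 = 95.7028 pm

Total shift: Δλ_total = 4.0498 + 0.0530 = 4.1028 pm

(Intermediate values are shown rounded; full precision is carried through to the final answer.)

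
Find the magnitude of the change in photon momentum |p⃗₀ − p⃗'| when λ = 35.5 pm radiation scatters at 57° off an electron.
1.7550e-23 kg·m/s

Photon momentum magnitude is p = h/λ.

Initial momentum:
p₀ = h/λ = 6.6261e-34/3.5500e-11 = 1.8665e-23 kg·m/s

After scattering:
λ' = λ + Δλ = 35.5 + 1.1048 = 36.6048 pm
p' = h/λ' = 6.6261e-34/3.6605e-11 = 1.8102e-23 kg·m/s

Momentum is a vector; the scattered photon's direction makes angle θ = 57° with the incident direction. The magnitude of the vector change Δp⃗ = p⃗₀ − p⃗' is found from the law of cosines:
|Δp⃗|² = p₀² + p'² − 2p₀p'cos θ
|Δp⃗|² = (1.8665e-23)² + (1.8102e-23)² − 2·1.8665e-23·1.8102e-23·cos(57°)
|Δp⃗| = 1.7550e-23 kg·m/s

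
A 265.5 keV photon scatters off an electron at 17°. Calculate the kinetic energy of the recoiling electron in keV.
5.8938 keV

By energy conservation: K_e = E_initial - E_final

First find the scattered photon energy:
Initial wavelength: λ = hc/E = 4.6698 pm
Compton shift: Δλ = λ_C(1 - cos(17°)) = 0.1060 pm
Final wavelength: λ' = 4.6698 + 0.1060 = 4.7759 pm
Final photon energy: E' = hc/λ' = 259.6062 keV

Electron kinetic energy:
K_e = E - E' = 265.5000 - 259.6062 = 5.8938 keV

(Intermediate values are shown rounded; full precision is carried through to the final answer.)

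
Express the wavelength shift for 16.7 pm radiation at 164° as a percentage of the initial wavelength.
28.4948%

Calculate the Compton shift:
Δλ = λ_C(1 - cos(164°))
Δλ = 2.4263 × (1 - cos(164°))
Δλ = 2.4263 × 1.9613
Δλ = 4.7586 pm

Percentage change:
(Δλ/λ₀) × 100 = (4.7586/16.7) × 100
= 28.4948%

(Intermediate values are shown rounded; full precision is carried through to the final answer.)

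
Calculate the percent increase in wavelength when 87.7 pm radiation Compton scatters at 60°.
1.3833%

Calculate the Compton shift:
Δλ = λ_C(1 - cos(60°))
Δλ = 2.4263 × (1 - cos(60°))
Δλ = 2.4263 × 0.5000
Δλ = 1.2132 pm

Percentage change:
(Δλ/λ₀) × 100 = (1.2132/87.7) × 100
= 1.3833%

(Intermediate values are shown rounded; full precision is carried through to the final answer.)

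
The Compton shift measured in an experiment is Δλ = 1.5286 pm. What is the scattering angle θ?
68.29°

From the Compton formula Δλ = λ_C(1 - cos θ), we can solve for θ:

cos θ = 1 - Δλ/λ_C

Given:
- Δλ = 1.5286 pm
- λ_C = h/(m_e·c) ≈ 2.42631024 pm

cos θ = 1 - 1.5286/2.42631024
cos θ = 1 - 0.630010
cos θ = 0.369990

θ = arccos(0.369990)
θ = 68.29°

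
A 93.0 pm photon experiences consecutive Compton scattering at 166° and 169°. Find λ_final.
102.5886 pm

Apply Compton shift twice:

First scattering at θ₁ = 166°:
Δλ₁ = λ_C(1 - cos(166°))
Δλ₁ = 2.4263 × 1.9703
Δλ₁ = 4.7805 pm

After first scattering:
λ₁ = 93.0 + 4.7805 = 97.7805 pm

Second scattering at θ₂ = 169°:
Δλ₂ = λ_C(1 - cos(169°))
Δλ₂ = 2.4263 × 1.9816
Δλ₂ = 4.8080 pm

Final wavelength:
λ₂ = 97.7805 + 4.8080 = 102.5886 pm

Total shift: Δλ_total = 4.7805 + 4.8080 = 9.5886 pm

(Intermediate values are shown rounded; full precision is carried through to the final answer.)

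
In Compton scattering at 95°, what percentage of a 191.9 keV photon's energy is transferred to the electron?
0.2899 (or 28.99%)

Calculate initial and final photon energies:

Initial: E₀ = 191.9 keV → λ₀ = 6.4609 pm
Compton shift: Δλ = 2.6378 pm
Final wavelength: λ' = 9.0987 pm
Final energy: E' = 136.2666 keV

Fractional energy loss:
(E₀ - E')/E₀ = (191.9000 - 136.2666)/191.9000
= 55.6334/191.9000
= 0.2899
= 28.99%

(Intermediate values are shown rounded; full precision is carried through to the final answer.)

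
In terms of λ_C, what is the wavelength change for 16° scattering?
0.0387 λ_C

The Compton shift formula is:
Δλ = λ_C(1 - cos θ)

Dividing both sides by λ_C:
Δλ/λ_C = 1 - cos θ

For θ = 16°:
Δλ/λ_C = 1 - cos(16°)
Δλ/λ_C = 1 - 0.9613
Δλ/λ_C = 0.0387

This means the shift is 0.0387 × λ_C = 0.0940 pm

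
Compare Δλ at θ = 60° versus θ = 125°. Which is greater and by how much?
125° produces the larger shift by a factor of 3.147

Calculate both shifts using Δλ = λ_C(1 - cos θ):

For θ₁ = 60°:
Δλ₁ = 2.4263 × (1 - cos(60°))
Δλ₁ = 2.4263 × 0.5000
Δλ₁ = 1.2132 pm

For θ₂ = 125°:
Δλ₂ = 2.4263 × (1 - cos(125°))
Δλ₂ = 2.4263 × 1.5736
Δλ₂ = 3.8180 pm

The 125° angle produces the larger shift.
Ratio: 3.8180/1.2132 = 3.147

(Intermediate values are shown rounded; full precision is carried through to the final answer.)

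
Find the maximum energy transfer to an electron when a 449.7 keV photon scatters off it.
286.7701 keV

Maximum energy transfer occurs at θ = 180° (backscattering).

Initial photon: E₀ = 449.7 keV → λ₀ = 2.7570 pm

Maximum Compton shift (at 180°):
Δλ_max = 2λ_C = 2 × 2.4263 = 4.8526 pm

Final wavelength:
λ' = 2.7570 + 4.8526 = 7.6097 pm

Minimum photon energy (maximum energy to electron):
E'_min = hc/λ' = 162.9299 keV

Maximum electron kinetic energy:
K_max = E₀ - E'_min = 449.7000 - 162.9299 = 286.7701 keV

(Intermediate values are shown rounded; full precision is carried through to the final answer.)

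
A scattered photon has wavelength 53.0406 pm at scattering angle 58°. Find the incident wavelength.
51.9000 pm

From λ' = λ + Δλ, we have λ = λ' - Δλ

First calculate the Compton shift:
Δλ = λ_C(1 - cos θ)
Δλ = 2.4263 × (1 - cos(58°))
Δλ = 2.4263 × 0.4701
Δλ = 1.1406 pm

Initial wavelength:
λ = λ' - Δλ
λ = 53.0406 - 1.1406
λ = 51.9000 pm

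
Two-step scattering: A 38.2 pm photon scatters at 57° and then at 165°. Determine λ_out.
44.0748 pm

Apply Compton shift twice:

First scattering at θ₁ = 57°:
Δλ₁ = λ_C(1 - cos(57°))
Δλ₁ = 2.4263 × 0.4554
Δλ₁ = 1.1048 pm

After first scattering:
λ₁ = 38.2 + 1.1048 = 39.3048 pm

Second scattering at θ₂ = 165°:
Δλ₂ = λ_C(1 - cos(165°))
Δλ₂ = 2.4263 × 1.9659
Δλ₂ = 4.7699 pm

Final wavelength:
λ₂ = 39.3048 + 4.7699 = 44.0748 pm

Total shift: Δλ_total = 1.1048 + 4.7699 = 5.8748 pm

(Intermediate values are shown rounded; full precision is carried through to the final answer.)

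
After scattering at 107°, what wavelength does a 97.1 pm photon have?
100.2357 pm

Using the Compton scattering formula:
λ' = λ + Δλ = λ + λ_C(1 - cos θ)

Given:
- Initial wavelength λ = 97.1 pm
- Scattering angle θ = 107°
- Compton wavelength λ_C ≈ 2.4263 pm

Calculate the shift:
Δλ = 2.4263 × (1 - cos(107°))
Δλ = 2.4263 × 1.2924
Δλ = 3.1357 pm

Final wavelength:
λ' = 97.1 + 3.1357 = 100.2357 pm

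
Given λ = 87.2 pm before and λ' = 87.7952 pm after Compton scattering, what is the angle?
41.00°

First find the wavelength shift:
Δλ = λ' - λ = 87.7952 - 87.2 = 0.5952 pm

Using Δλ = λ_C(1 - cos θ), with λ_C = h/(m_e·c) ≈ 2.42631024 pm:
cos θ = 1 - Δλ/λ_C
cos θ = 1 - 0.5952/2.42631024
cos θ = 0.754689

θ = arccos(0.754689)
θ = 41.00°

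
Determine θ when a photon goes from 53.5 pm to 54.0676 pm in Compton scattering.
40.00°

First find the wavelength shift:
Δλ = λ' - λ = 54.0676 - 53.5 = 0.5676 pm

Using Δλ = λ_C(1 - cos θ), with λ_C = h/(m_e·c) ≈ 2.42631024 pm:
cos θ = 1 - Δλ/λ_C
cos θ = 1 - 0.5676/2.42631024
cos θ = 0.766065

θ = arccos(0.766065)
θ = 40.00°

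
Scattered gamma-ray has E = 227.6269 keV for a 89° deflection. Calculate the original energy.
404.7999 keV

Convert final energy to wavelength (hc ≈ 1239.842 keV·pm):
λ' = hc/E' = 1239.842 / 227.6269 = 5.4468 pm

Calculate the Compton shift:
Δλ = λ_C(1 - cos(89°))
Δλ = 2.4263 × (1 - cos(89°))
Δλ = 2.3840 pm

Initial wavelength:
λ = λ' - Δλ = 5.4468 - 2.3840 = 3.0629 pm

Initial energy:
E = hc/λ = 1239.842 / 3.0629 = 404.7999 keV

(Intermediate values are shown rounded; full precision is carried through to the final answer.)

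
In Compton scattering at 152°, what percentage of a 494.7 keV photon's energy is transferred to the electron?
0.6458 (or 64.58%)

Calculate initial and final photon energies:

Initial: E₀ = 494.7 keV → λ₀ = 2.5063 pm
Compton shift: Δλ = 4.5686 pm
Final wavelength: λ' = 7.0749 pm
Final energy: E' = 175.2460 keV

Fractional energy loss:
(E₀ - E')/E₀ = (494.7000 - 175.2460)/494.7000
= 319.4540/494.7000
= 0.6458
= 64.58%

(Intermediate values are shown rounded; full precision is carried through to the final answer.)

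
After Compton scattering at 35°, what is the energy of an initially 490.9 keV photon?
418.2376 keV

First convert energy to wavelength:
λ = hc/E, with hc ≈ 1239.842 keV·pm (i.e. 1239.842 eV·nm)

For E = 490.9 keV = 490900 eV:
λ = 1239.842 keV·pm / 490.9 keV
λ = 2.5257 pm

Calculate the Compton shift:
Δλ = λ_C(1 - cos(35°)) = 2.4263 × 0.1808
Δλ = 0.4388 pm

Final wavelength:
λ' = 2.5257 + 0.4388 = 2.9644 pm

Final energy:
E' = hc/λ' = 1239.842 / 2.9644 = 418.2376 keV

(Intermediate values are shown rounded; full precision is carried through to the final answer.)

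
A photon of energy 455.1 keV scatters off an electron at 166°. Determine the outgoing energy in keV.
165.2048 keV

First convert energy to wavelength:
λ = hc/E, with hc ≈ 1239.842 keV·pm (i.e. 1239.842 eV·nm)

For E = 455.1 keV = 455100 eV:
λ = 1239.842 keV·pm / 455.1 keV
λ = 2.7243 pm

Calculate the Compton shift:
Δλ = λ_C(1 - cos(166°)) = 2.4263 × 1.9703
Δλ = 4.7805 pm

Final wavelength:
λ' = 2.7243 + 4.7805 = 7.5049 pm

Final energy:
E' = hc/λ' = 1239.842 / 7.5049 = 165.2048 keV

(Intermediate values are shown rounded; full precision is carried through to the final answer.)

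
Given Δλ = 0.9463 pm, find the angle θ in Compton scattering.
52.41°

From the Compton formula Δλ = λ_C(1 - cos θ), we can solve for θ:

cos θ = 1 - Δλ/λ_C

Given:
- Δλ = 0.9463 pm
- λ_C = h/(m_e·c) ≈ 2.42631024 pm

cos θ = 1 - 0.9463/2.42631024
cos θ = 1 - 0.390016
cos θ = 0.609984

θ = arccos(0.609984)
θ = 52.41°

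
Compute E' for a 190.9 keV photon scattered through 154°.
111.6795 keV

First convert energy to wavelength:
λ = hc/E, with hc ≈ 1239.842 keV·pm (i.e. 1239.842 eV·nm)

For E = 190.9 keV = 190900 eV:
λ = 1239.842 keV·pm / 190.9 keV
λ = 6.4947 pm

Calculate the Compton shift:
Δλ = λ_C(1 - cos(154°)) = 2.4263 × 1.8988
Δλ = 4.6071 pm

Final wavelength:
λ' = 6.4947 + 4.6071 = 11.1018 pm

Final energy:
E' = hc/λ' = 1239.842 / 11.1018 = 111.6795 keV

(Intermediate values are shown rounded; full precision is carried through to the final answer.)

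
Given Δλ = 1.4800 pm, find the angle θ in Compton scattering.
67.04°

From the Compton formula Δλ = λ_C(1 - cos θ), we can solve for θ:

cos θ = 1 - Δλ/λ_C

Given:
- Δλ = 1.4800 pm
- λ_C = h/(m_e·c) ≈ 2.42631024 pm

cos θ = 1 - 1.4800/2.42631024
cos θ = 1 - 0.609980
cos θ = 0.390020

θ = arccos(0.390020)
θ = 67.04°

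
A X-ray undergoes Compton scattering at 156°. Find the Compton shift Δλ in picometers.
4.6429 pm

Using the Compton scattering formula:
Δλ = λ_C(1 - cos θ)

where λ_C = h/(m_e·c) ≈ 2.4263 pm is the Compton wavelength of an electron.

For θ = 156°:
cos(156°) = -0.9135
1 - cos(156°) = 1.9135

Δλ = 2.4263 × 1.9135
Δλ = 4.6429 pm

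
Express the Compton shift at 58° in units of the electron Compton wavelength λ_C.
0.4701 λ_C

The Compton shift formula is:
Δλ = λ_C(1 - cos θ)

Dividing both sides by λ_C:
Δλ/λ_C = 1 - cos θ

For θ = 58°:
Δλ/λ_C = 1 - cos(58°)
Δλ/λ_C = 1 - 0.5299
Δλ/λ_C = 0.4701

This means the shift is 0.4701 × λ_C = 1.1406 pm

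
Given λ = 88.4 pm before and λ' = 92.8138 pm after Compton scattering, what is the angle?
145.00°

First find the wavelength shift:
Δλ = λ' - λ = 92.8138 - 88.4 = 4.4138 pm

Using Δλ = λ_C(1 - cos θ), with λ_C = h/(m_e·c) ≈ 2.42631024 pm:
cos θ = 1 - Δλ/λ_C
cos θ = 1 - 4.4138/2.42631024
cos θ = -0.819141

θ = arccos(-0.819141)
θ = 145.00°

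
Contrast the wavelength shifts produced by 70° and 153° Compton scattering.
153° produces the larger shift by a factor of 2.874

Calculate both shifts using Δλ = λ_C(1 - cos θ):

For θ₁ = 70°:
Δλ₁ = 2.4263 × (1 - cos(70°))
Δλ₁ = 2.4263 × 0.6580
Δλ₁ = 1.5965 pm

For θ₂ = 153°:
Δλ₂ = 2.4263 × (1 - cos(153°))
Δλ₂ = 2.4263 × 1.8910
Δλ₂ = 4.5882 pm

The 153° angle produces the larger shift.
Ratio: 4.5882/1.5965 = 2.874

(Intermediate values are shown rounded; full precision is carried through to the final answer.)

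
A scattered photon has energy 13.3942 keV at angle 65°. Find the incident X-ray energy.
13.6000 keV

Convert final energy to wavelength (hc ≈ 1239.842 keV·pm):
λ' = hc/E' = 1239.842 / 13.3942 = 92.5656 pm

Calculate the Compton shift:
Δλ = λ_C(1 - cos(65°))
Δλ = 2.4263 × (1 - cos(65°))
Δλ = 1.4009 pm

Initial wavelength:
λ = λ' - Δλ = 92.5656 - 1.4009 = 91.1647 pm

Initial energy:
E = hc/λ = 1239.842 / 91.1647 = 13.6000 keV

(Intermediate values are shown rounded; full precision is carried through to the final answer.)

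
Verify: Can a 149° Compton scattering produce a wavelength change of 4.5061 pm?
Yes, consistent

Calculate the expected shift for θ = 149°:

Δλ_expected = λ_C(1 - cos(149°))
Δλ_expected = 2.4263 × (1 - cos(149°))
Δλ_expected = 2.4263 × 1.8572
Δλ_expected = 4.5061 pm

Given shift: 4.5061 pm
Expected shift: 4.5061 pm
Difference: 0.0000 pm

The values match. This is consistent with Compton scattering at the stated angle.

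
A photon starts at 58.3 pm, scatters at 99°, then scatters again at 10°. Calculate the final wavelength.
61.1427 pm

Apply Compton shift twice:

First scattering at θ₁ = 99°:
Δλ₁ = λ_C(1 - cos(99°))
Δλ₁ = 2.4263 × 1.1564
Δλ₁ = 2.8059 pm

After first scattering:
λ₁ = 58.3 + 2.8059 = 61.1059 pm

Second scattering at θ₂ = 10°:
Δλ₂ = λ_C(1 - cos(10°))
Δλ₂ = 2.4263 × 0.0152
Δλ₂ = 0.0369 pm

Final wavelength:
λ₂ = 61.1059 + 0.0369 = 61.1427 pm

Total shift: Δλ_total = 2.8059 + 0.0369 = 2.8427 pm

(Intermediate values are shown rounded; full precision is carried through to the final answer.)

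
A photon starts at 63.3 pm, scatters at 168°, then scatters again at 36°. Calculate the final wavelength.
68.5630 pm

Apply Compton shift twice:

First scattering at θ₁ = 168°:
Δλ₁ = λ_C(1 - cos(168°))
Δλ₁ = 2.4263 × 1.9781
Δλ₁ = 4.7996 pm

After first scattering:
λ₁ = 63.3 + 4.7996 = 68.0996 pm

Second scattering at θ₂ = 36°:
Δλ₂ = λ_C(1 - cos(36°))
Δλ₂ = 2.4263 × 0.1910
Δλ₂ = 0.4634 pm

Final wavelength:
λ₂ = 68.0996 + 0.4634 = 68.5630 pm

Total shift: Δλ_total = 4.7996 + 0.4634 = 5.2630 pm

(Intermediate values are shown rounded; full precision is carried through to the final answer.)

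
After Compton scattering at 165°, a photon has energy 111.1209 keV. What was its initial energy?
194.0999 keV

Convert final energy to wavelength (hc ≈ 1239.842 keV·pm):
λ' = hc/E' = 1239.842 / 111.1209 = 11.1576 pm

Calculate the Compton shift:
Δλ = λ_C(1 - cos(165°))
Δλ = 2.4263 × (1 - cos(165°))
Δλ = 4.7699 pm

Initial wavelength:
λ = λ' - Δλ = 11.1576 - 4.7699 = 6.3876 pm

Initial energy:
E = hc/λ = 1239.842 / 6.3876 = 194.0999 keV

(Intermediate values are shown rounded; full precision is carried through to the final answer.)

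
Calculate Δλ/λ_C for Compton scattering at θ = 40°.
0.2340 λ_C

The Compton shift formula is:
Δλ = λ_C(1 - cos θ)

Dividing both sides by λ_C:
Δλ/λ_C = 1 - cos θ

For θ = 40°:
Δλ/λ_C = 1 - cos(40°)
Δλ/λ_C = 1 - 0.7660
Δλ/λ_C = 0.2340

This means the shift is 0.2340 × λ_C = 0.5676 pm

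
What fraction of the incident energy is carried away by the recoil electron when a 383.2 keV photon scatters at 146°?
0.5783 (or 57.83%)

Calculate initial and final photon energies:

Initial: E₀ = 383.2 keV → λ₀ = 3.2355 pm
Compton shift: Δλ = 4.4378 pm
Final wavelength: λ' = 7.6733 pm
Final energy: E' = 161.5785 keV

Fractional energy loss:
(E₀ - E')/E₀ = (383.2000 - 161.5785)/383.2000
= 221.6215/383.2000
= 0.5783
= 57.83%

(Intermediate values are shown rounded; full precision is carried through to the final answer.)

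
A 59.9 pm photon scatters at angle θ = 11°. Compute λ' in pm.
59.9446 pm

Using the Compton scattering formula:
λ' = λ + Δλ = λ + λ_C(1 - cos θ)

Given:
- Initial wavelength λ = 59.9 pm
- Scattering angle θ = 11°
- Compton wavelength λ_C ≈ 2.4263 pm

Calculate the shift:
Δλ = 2.4263 × (1 - cos(11°))
Δλ = 2.4263 × 0.0184
Δλ = 0.0446 pm

Final wavelength:
λ' = 59.9 + 0.0446 = 59.9446 pm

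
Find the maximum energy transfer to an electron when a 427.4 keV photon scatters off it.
267.4929 keV

Maximum energy transfer occurs at θ = 180° (backscattering).

Initial photon: E₀ = 427.4 keV → λ₀ = 2.9009 pm

Maximum Compton shift (at 180°):
Δλ_max = 2λ_C = 2 × 2.4263 = 4.8526 pm

Final wavelength:
λ' = 2.9009 + 4.8526 = 7.7535 pm

Minimum photon energy (maximum energy to electron):
E'_min = hc/λ' = 159.9071 keV

Maximum electron kinetic energy:
K_max = E₀ - E'_min = 427.4000 - 159.9071 = 267.4929 keV

(Intermediate values are shown rounded; full precision is carried through to the final answer.)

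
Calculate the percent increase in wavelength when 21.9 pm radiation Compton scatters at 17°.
0.4841%

Calculate the Compton shift:
Δλ = λ_C(1 - cos(17°))
Δλ = 2.4263 × (1 - cos(17°))
Δλ = 2.4263 × 0.0437
Δλ = 0.1060 pm

Percentage change:
(Δλ/λ₀) × 100 = (0.1060/21.9) × 100
= 0.4841%

(Intermediate values are shown rounded; full precision is carried through to the final answer.)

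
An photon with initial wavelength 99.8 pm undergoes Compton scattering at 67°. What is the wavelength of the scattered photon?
101.2783 pm

Using the Compton scattering formula:
λ' = λ + Δλ = λ + λ_C(1 - cos θ)

Given:
- Initial wavelength λ = 99.8 pm
- Scattering angle θ = 67°
- Compton wavelength λ_C ≈ 2.4263 pm

Calculate the shift:
Δλ = 2.4263 × (1 - cos(67°))
Δλ = 2.4263 × 0.6093
Δλ = 1.4783 pm

Final wavelength:
λ' = 99.8 + 1.4783 = 101.2783 pm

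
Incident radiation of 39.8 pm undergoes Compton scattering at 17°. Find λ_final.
39.9060 pm

Using the Compton scattering formula:
λ' = λ + Δλ = λ + λ_C(1 - cos θ)

Given:
- Initial wavelength λ = 39.8 pm
- Scattering angle θ = 17°
- Compton wavelength λ_C ≈ 2.4263 pm

Calculate the shift:
Δλ = 2.4263 × (1 - cos(17°))
Δλ = 2.4263 × 0.0437
Δλ = 0.1060 pm

Final wavelength:
λ' = 39.8 + 0.1060 = 39.9060 pm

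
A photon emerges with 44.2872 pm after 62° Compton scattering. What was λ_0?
43.0000 pm

From λ' = λ + Δλ, we have λ = λ' - Δλ

First calculate the Compton shift:
Δλ = λ_C(1 - cos θ)
Δλ = 2.4263 × (1 - cos(62°))
Δλ = 2.4263 × 0.5305
Δλ = 1.2872 pm

Initial wavelength:
λ = λ' - Δλ
λ = 44.2872 - 1.2872
λ = 43.0000 pm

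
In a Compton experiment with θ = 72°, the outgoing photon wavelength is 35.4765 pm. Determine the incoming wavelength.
33.8000 pm

From λ' = λ + Δλ, we have λ = λ' - Δλ

First calculate the Compton shift:
Δλ = λ_C(1 - cos θ)
Δλ = 2.4263 × (1 - cos(72°))
Δλ = 2.4263 × 0.6910
Δλ = 1.6765 pm

Initial wavelength:
λ = λ' - Δλ
λ = 35.4765 - 1.6765
λ = 33.8000 pm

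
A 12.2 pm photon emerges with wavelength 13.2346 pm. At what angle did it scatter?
55.00°

First find the wavelength shift:
Δλ = λ' - λ = 13.2346 - 12.2 = 1.0346 pm

Using Δλ = λ_C(1 - cos θ), with λ_C = h/(m_e·c) ≈ 2.42631024 pm:
cos θ = 1 - Δλ/λ_C
cos θ = 1 - 1.0346/2.42631024
cos θ = 0.573591

θ = arccos(0.573591)
θ = 55.00°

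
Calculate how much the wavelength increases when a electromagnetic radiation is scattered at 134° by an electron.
4.1118 pm

Using the Compton scattering formula:
Δλ = λ_C(1 - cos θ)

where λ_C = h/(m_e·c) ≈ 2.4263 pm is the Compton wavelength of an electron.

For θ = 134°:
cos(134°) = -0.6947
1 - cos(134°) = 1.6947

Δλ = 2.4263 × 1.6947
Δλ = 4.1118 pm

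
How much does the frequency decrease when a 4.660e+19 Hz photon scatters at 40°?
3.778e+18 Hz (decrease)

Convert frequency to wavelength (c = 299792458 m/s):
λ₀ = c/f₀ = 299792458/4.660e+19 = 6.4333145e-12 m = 6.4333 pm

Calculate Compton shift:
Δλ = λ_C(1 - cos(40°)) = 0.5676 pm

Final wavelength:
λ' = λ₀ + Δλ = 6.4333 + 0.5676 = 7.0010 pm

Final frequency:
f' = c/λ' = 299792458/7.0009633e-12 = 4.2821601e+19 Hz

Frequency shift (decrease):
Δf = f₀ - f' = 4.660e+19 - 4.2821601e+19 = 3.778e+18 Hz

(Intermediate values are shown rounded; full precision is carried through to the final answer.)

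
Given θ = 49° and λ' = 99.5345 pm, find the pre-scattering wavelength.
98.7000 pm

From λ' = λ + Δλ, we have λ = λ' - Δλ

First calculate the Compton shift:
Δλ = λ_C(1 - cos θ)
Δλ = 2.4263 × (1 - cos(49°))
Δλ = 2.4263 × 0.3439
Δλ = 0.8345 pm

Initial wavelength:
λ = λ' - Δλ
λ = 99.5345 - 0.8345
λ = 98.7000 pm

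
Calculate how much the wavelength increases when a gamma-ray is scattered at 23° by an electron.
0.1929 pm

Using the Compton scattering formula:
Δλ = λ_C(1 - cos θ)

where λ_C = h/(m_e·c) ≈ 2.4263 pm is the Compton wavelength of an electron.

For θ = 23°:
cos(23°) = 0.9205
1 - cos(23°) = 0.0795

Δλ = 2.4263 × 0.0795
Δλ = 0.1929 pm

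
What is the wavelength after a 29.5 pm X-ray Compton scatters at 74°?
31.2575 pm

Using the Compton scattering formula:
λ' = λ + Δλ = λ + λ_C(1 - cos θ)

Given:
- Initial wavelength λ = 29.5 pm
- Scattering angle θ = 74°
- Compton wavelength λ_C ≈ 2.4263 pm

Calculate the shift:
Δλ = 2.4263 × (1 - cos(74°))
Δλ = 2.4263 × 0.7244
Δλ = 1.7575 pm

Final wavelength:
λ' = 29.5 + 1.7575 = 31.2575 pm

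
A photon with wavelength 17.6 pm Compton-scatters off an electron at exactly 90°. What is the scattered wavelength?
20.0263 pm

Using the Compton formula: λ' = λ + λ_C(1 − cos θ)

For θ = 90°, cos θ = 0 (exact) = 0.0000, so:
1 − cos 90° = 1 − (0) = 1.0000

Δλ = λ_C × 1.0000 = 2.4263 × 1.0000 = 2.4263 pm

λ' = 17.6 + 2.4263 = 20.0263 pm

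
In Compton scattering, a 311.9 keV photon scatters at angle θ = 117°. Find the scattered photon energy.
165.2471 keV

First convert energy to wavelength:
λ = hc/E, with hc ≈ 1239.842 keV·pm (i.e. 1239.842 eV·nm)

For E = 311.9 keV = 311900 eV:
λ = 1239.842 keV·pm / 311.9 keV
λ = 3.9751 pm

Calculate the Compton shift:
Δλ = λ_C(1 - cos(117°)) = 2.4263 × 1.4540
Δλ = 3.5278 pm

Final wavelength:
λ' = 3.9751 + 3.5278 = 7.5030 pm

Final energy:
E' = hc/λ' = 1239.842 / 7.5030 = 165.2471 keV

(Intermediate values are shown rounded; full precision is carried through to the final answer.)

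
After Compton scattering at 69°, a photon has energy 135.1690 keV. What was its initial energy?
162.8001 keV

Convert final energy to wavelength (hc ≈ 1239.842 keV·pm):
λ' = hc/E' = 1239.842 / 135.1690 = 9.1725 pm

Calculate the Compton shift:
Δλ = λ_C(1 - cos(69°))
Δλ = 2.4263 × (1 - cos(69°))
Δλ = 1.5568 pm

Initial wavelength:
λ = λ' - Δλ = 9.1725 - 1.5568 = 7.6157 pm

Initial energy:
E = hc/λ = 1239.842 / 7.6157 = 162.8001 keV

(Intermediate values are shown rounded; full precision is carried through to the final answer.)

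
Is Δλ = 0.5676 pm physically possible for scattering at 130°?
No, inconsistent

Calculate the expected shift for θ = 130°:

Δλ_expected = λ_C(1 - cos(130°))
Δλ_expected = 2.4263 × (1 - cos(130°))
Δλ_expected = 2.4263 × 1.6428
Δλ_expected = 3.9859 pm

Given shift: 0.5676 pm
Expected shift: 3.9859 pm
Difference: 3.4183 pm

The values do not match. The given shift corresponds to θ ≈ 40.0°, not 130°.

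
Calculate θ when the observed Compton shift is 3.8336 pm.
125.45°

From the Compton formula Δλ = λ_C(1 - cos θ), we can solve for θ:

cos θ = 1 - Δλ/λ_C

Given:
- Δλ = 3.8336 pm
- λ_C = h/(m_e·c) ≈ 2.42631024 pm

cos θ = 1 - 3.8336/2.42631024
cos θ = 1 - 1.580012
cos θ = -0.580012

θ = arccos(-0.580012)
θ = 125.45°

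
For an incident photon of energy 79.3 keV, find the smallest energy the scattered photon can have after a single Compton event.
60.5171 keV (at θ = 180°)

The scattered photon has minimum energy when its wavelength is maximum, i.e., when the Compton shift Δλ = λ_C(1 − cos θ) is maximum. This occurs at θ = 180° (backscattering), giving Δλ_max = 2λ_C = 4.8526 pm.

Initial wavelength: λ₀ = hc/E₀ = 15.6348 pm
Maximum final wavelength: λ'_max = λ₀ + 2λ_C = 15.6348 + 4.8526 = 20.4875 pm
Minimum final energy: E'_min = hc/λ'_max = 60.5171 keV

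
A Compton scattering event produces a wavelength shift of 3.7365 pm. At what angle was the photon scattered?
122.68°

From the Compton formula Δλ = λ_C(1 - cos θ), we can solve for θ:

cos θ = 1 - Δλ/λ_C

Given:
- Δλ = 3.7365 pm
- λ_C = h/(m_e·c) ≈ 2.42631024 pm

cos θ = 1 - 3.7365/2.42631024
cos θ = 1 - 1.539993
cos θ = -0.539993

θ = arccos(-0.539993)
θ = 122.68°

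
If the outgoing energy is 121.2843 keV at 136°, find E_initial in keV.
204.9001 keV

Convert final energy to wavelength (hc ≈ 1239.842 keV·pm):
λ' = hc/E' = 1239.842 / 121.2843 = 10.2226 pm

Calculate the Compton shift:
Δλ = λ_C(1 - cos(136°))
Δλ = 2.4263 × (1 - cos(136°))
Δλ = 4.1717 pm

Initial wavelength:
λ = λ' - Δλ = 10.2226 - 4.1717 = 6.0510 pm

Initial energy:
E = hc/λ = 1239.842 / 6.0510 = 204.9001 keV

(Intermediate values are shown rounded; full precision is carried through to the final answer.)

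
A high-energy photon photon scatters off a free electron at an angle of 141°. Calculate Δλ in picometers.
4.3119 pm

Using the Compton scattering formula:
Δλ = λ_C(1 - cos θ)

where λ_C = h/(m_e·c) ≈ 2.4263 pm is the Compton wavelength of an electron.

For θ = 141°:
cos(141°) = -0.7771
1 - cos(141°) = 1.7771

Δλ = 2.4263 × 1.7771
Δλ = 4.3119 pm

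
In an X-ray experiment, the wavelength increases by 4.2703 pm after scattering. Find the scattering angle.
139.46°

From the Compton formula Δλ = λ_C(1 - cos θ), we can solve for θ:

cos θ = 1 - Δλ/λ_C

Given:
- Δλ = 4.2703 pm
- λ_C = h/(m_e·c) ≈ 2.42631024 pm

cos θ = 1 - 4.2703/2.42631024
cos θ = 1 - 1.759998
cos θ = -0.759998

θ = arccos(-0.759998)
θ = 139.46°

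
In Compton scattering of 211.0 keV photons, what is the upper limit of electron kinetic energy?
95.4363 keV

Maximum energy transfer occurs at θ = 180° (backscattering).

Initial photon: E₀ = 211.0 keV → λ₀ = 5.8760 pm

Maximum Compton shift (at 180°):
Δλ_max = 2λ_C = 2 × 2.4263 = 4.8526 pm

Final wavelength:
λ' = 5.8760 + 4.8526 = 10.7286 pm

Minimum photon energy (maximum energy to electron):
E'_min = hc/λ' = 115.5637 keV

Maximum electron kinetic energy:
K_max = E₀ - E'_min = 211.0000 - 115.5637 = 95.4363 keV

(Intermediate values are shown rounded; full precision is carried through to the final answer.)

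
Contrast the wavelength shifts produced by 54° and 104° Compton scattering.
104° produces the larger shift by a factor of 3.013

Calculate both shifts using Δλ = λ_C(1 - cos θ):

For θ₁ = 54°:
Δλ₁ = 2.4263 × (1 - cos(54°))
Δλ₁ = 2.4263 × 0.4122
Δλ₁ = 1.0002 pm

For θ₂ = 104°:
Δλ₂ = 2.4263 × (1 - cos(104°))
Δλ₂ = 2.4263 × 1.2419
Δλ₂ = 3.0133 pm

The 104° angle produces the larger shift.
Ratio: 3.0133/1.0002 = 3.013

(Intermediate values are shown rounded; full precision is carried through to the final answer.)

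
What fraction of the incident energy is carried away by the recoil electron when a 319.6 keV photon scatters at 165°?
0.5515 (or 55.15%)

Calculate initial and final photon energies:

Initial: E₀ = 319.6 keV → λ₀ = 3.8794 pm
Compton shift: Δλ = 4.7699 pm
Final wavelength: λ' = 8.6493 pm
Final energy: E' = 143.3459 keV

Fractional energy loss:
(E₀ - E')/E₀ = (319.6000 - 143.3459)/319.6000
= 176.2541/319.6000
= 0.5515
= 55.15%

(Intermediate values are shown rounded; full precision is carried through to the final answer.)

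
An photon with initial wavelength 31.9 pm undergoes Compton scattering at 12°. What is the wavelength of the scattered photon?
31.9530 pm

Using the Compton scattering formula:
λ' = λ + Δλ = λ + λ_C(1 - cos θ)

Given:
- Initial wavelength λ = 31.9 pm
- Scattering angle θ = 12°
- Compton wavelength λ_C ≈ 2.4263 pm

Calculate the shift:
Δλ = 2.4263 × (1 - cos(12°))
Δλ = 2.4263 × 0.0219
Δλ = 0.0530 pm

Final wavelength:
λ' = 31.9 + 0.0530 = 31.9530 pm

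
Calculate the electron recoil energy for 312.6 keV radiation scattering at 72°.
92.8776 keV

By energy conservation: K_e = E_initial - E_final

First find the scattered photon energy:
Initial wavelength: λ = hc/E = 3.9662 pm
Compton shift: Δλ = λ_C(1 - cos(72°)) = 1.6765 pm
Final wavelength: λ' = 3.9662 + 1.6765 = 5.6428 pm
Final photon energy: E' = hc/λ' = 219.7224 keV

Electron kinetic energy:
K_e = E - E' = 312.6000 - 219.7224 = 92.8776 keV

(Intermediate values are shown rounded; full precision is carried through to the final answer.)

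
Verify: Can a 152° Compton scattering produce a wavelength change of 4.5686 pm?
Yes, consistent

Calculate the expected shift for θ = 152°:

Δλ_expected = λ_C(1 - cos(152°))
Δλ_expected = 2.4263 × (1 - cos(152°))
Δλ_expected = 2.4263 × 1.8829
Δλ_expected = 4.5686 pm

Given shift: 4.5686 pm
Expected shift: 4.5686 pm
Difference: 0.0000 pm

The values match. This is consistent with Compton scattering at the stated angle.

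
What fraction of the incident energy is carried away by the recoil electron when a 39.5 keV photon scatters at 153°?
0.1275 (or 12.75%)

Calculate initial and final photon energies:

Initial: E₀ = 39.5 keV → λ₀ = 31.3884 pm
Compton shift: Δλ = 4.5882 pm
Final wavelength: λ' = 35.9766 pm
Final energy: E' = 34.4625 keV

Fractional energy loss:
(E₀ - E')/E₀ = (39.5000 - 34.4625)/39.5000
= 5.0375/39.5000
= 0.1275
= 12.75%

(Intermediate values are shown rounded; full precision is carried through to the final answer.)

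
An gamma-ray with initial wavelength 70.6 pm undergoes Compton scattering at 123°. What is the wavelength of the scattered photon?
74.3478 pm

Using the Compton scattering formula:
λ' = λ + Δλ = λ + λ_C(1 - cos θ)

Given:
- Initial wavelength λ = 70.6 pm
- Scattering angle θ = 123°
- Compton wavelength λ_C ≈ 2.4263 pm

Calculate the shift:
Δλ = 2.4263 × (1 - cos(123°))
Δλ = 2.4263 × 1.5446
Δλ = 3.7478 pm

Final wavelength:
λ' = 70.6 + 3.7478 = 74.3478 pm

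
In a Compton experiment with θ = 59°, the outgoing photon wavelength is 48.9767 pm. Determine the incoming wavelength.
47.8000 pm

From λ' = λ + Δλ, we have λ = λ' - Δλ

First calculate the Compton shift:
Δλ = λ_C(1 - cos θ)
Δλ = 2.4263 × (1 - cos(59°))
Δλ = 2.4263 × 0.4850
Δλ = 1.1767 pm

Initial wavelength:
λ = λ' - Δλ
λ = 48.9767 - 1.1767
λ = 47.8000 pm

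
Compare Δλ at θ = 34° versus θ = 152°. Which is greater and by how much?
152° produces the larger shift by a factor of 11.014

Calculate both shifts using Δλ = λ_C(1 - cos θ):

For θ₁ = 34°:
Δλ₁ = 2.4263 × (1 - cos(34°))
Δλ₁ = 2.4263 × 0.1710
Δλ₁ = 0.4148 pm

For θ₂ = 152°:
Δλ₂ = 2.4263 × (1 - cos(152°))
Δλ₂ = 2.4263 × 1.8829
Δλ₂ = 4.5686 pm

The 152° angle produces the larger shift.
Ratio: 4.5686/0.4148 = 11.014

(Intermediate values are shown rounded; full precision is carried through to the final answer.)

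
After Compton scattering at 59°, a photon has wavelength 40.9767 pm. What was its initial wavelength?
39.8000 pm

From λ' = λ + Δλ, we have λ = λ' - Δλ

First calculate the Compton shift:
Δλ = λ_C(1 - cos θ)
Δλ = 2.4263 × (1 - cos(59°))
Δλ = 2.4263 × 0.4850
Δλ = 1.1767 pm

Initial wavelength:
λ = λ' - Δλ
λ = 40.9767 - 1.1767
λ = 39.8000 pm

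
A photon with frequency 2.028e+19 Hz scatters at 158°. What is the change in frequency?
4.873e+18 Hz (decrease)

Convert frequency to wavelength (c = 299792458 m/s):
λ₀ = c/f₀ = 299792458/2.028e+19 = 1.4782666e-11 m = 14.7827 pm

Calculate Compton shift:
Δλ = λ_C(1 - cos(158°)) = 4.6759 pm

Final wavelength:
λ' = λ₀ + Δλ = 14.7827 + 4.6759 = 19.4586 pm

Final frequency:
f' = c/λ' = 299792458/1.9458611e-11 = 1.5406673e+19 Hz

Frequency shift (decrease):
Δf = f₀ - f' = 2.028e+19 - 1.5406673e+19 = 4.873e+18 Hz

(Intermediate values are shown rounded; full precision is carried through to the final answer.)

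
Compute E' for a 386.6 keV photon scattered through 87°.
225.1651 keV

First convert energy to wavelength:
λ = hc/E, with hc ≈ 1239.842 keV·pm (i.e. 1239.842 eV·nm)

For E = 386.6 keV = 386600 eV:
λ = 1239.842 keV·pm / 386.6 keV
λ = 3.2070 pm

Calculate the Compton shift:
Δλ = λ_C(1 - cos(87°)) = 2.4263 × 0.9477
Δλ = 2.2993 pm

Final wavelength:
λ' = 3.2070 + 2.2993 = 5.5064 pm

Final energy:
E' = hc/λ' = 1239.842 / 5.5064 = 225.1651 keV

(Intermediate values are shown rounded; full precision is carried through to the final answer.)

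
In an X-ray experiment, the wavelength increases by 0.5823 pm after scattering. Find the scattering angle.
40.54°

From the Compton formula Δλ = λ_C(1 - cos θ), we can solve for θ:

cos θ = 1 - Δλ/λ_C

Given:
- Δλ = 0.5823 pm
- λ_C = h/(m_e·c) ≈ 2.42631024 pm

cos θ = 1 - 0.5823/2.42631024
cos θ = 1 - 0.239994
cos θ = 0.760006

θ = arccos(0.760006)
θ = 40.54°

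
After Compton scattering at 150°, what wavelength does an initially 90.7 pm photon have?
95.2276 pm

Using the Compton formula: λ' = λ + λ_C(1 − cos θ)

For θ = 150°, cos θ = -√3/2 (exact) ≈ -0.8660, so:
1 − cos 150° = 1 − (-√3/2) ≈ 1.8660

Δλ = λ_C × 1.8660 = 2.4263 × 1.8660 = 4.5276 pm

λ' = 90.7 + 4.5276 = 95.2276 pm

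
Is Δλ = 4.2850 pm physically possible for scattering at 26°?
No, inconsistent

Calculate the expected shift for θ = 26°:

Δλ_expected = λ_C(1 - cos(26°))
Δλ_expected = 2.4263 × (1 - cos(26°))
Δλ_expected = 2.4263 × 0.1012
Δλ_expected = 0.2456 pm

Given shift: 4.2850 pm
Expected shift: 0.2456 pm
Difference: 4.0394 pm

The values do not match. The given shift corresponds to θ ≈ 140.0°, not 26°.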